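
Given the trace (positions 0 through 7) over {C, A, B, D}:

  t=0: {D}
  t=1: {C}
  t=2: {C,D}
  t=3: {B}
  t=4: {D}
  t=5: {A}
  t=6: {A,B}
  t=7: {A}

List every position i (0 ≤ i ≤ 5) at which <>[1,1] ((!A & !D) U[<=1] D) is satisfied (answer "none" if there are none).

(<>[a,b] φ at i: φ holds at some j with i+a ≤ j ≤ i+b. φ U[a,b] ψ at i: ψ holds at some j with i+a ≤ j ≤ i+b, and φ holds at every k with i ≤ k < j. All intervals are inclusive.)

0, 1, 2, 3

Evaluate at each i in [0,5]:
  i=0: ✓ (witness j=1)
  i=1: ✓ (witness j=2)
  i=2: ✓ (witness j=3)
  i=3: ✓ (witness j=4)
  i=4: ✗ (none in [5,5])
  i=5: ✗ (none in [6,6])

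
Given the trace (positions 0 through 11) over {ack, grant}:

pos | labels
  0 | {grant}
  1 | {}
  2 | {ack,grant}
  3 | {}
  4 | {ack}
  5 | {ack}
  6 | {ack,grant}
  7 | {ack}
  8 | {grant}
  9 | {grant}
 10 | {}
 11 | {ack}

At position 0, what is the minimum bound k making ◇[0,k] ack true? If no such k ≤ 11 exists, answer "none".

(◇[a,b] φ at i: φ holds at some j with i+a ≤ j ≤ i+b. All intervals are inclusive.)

2

Scan j = 0,1,… for ack:
  j=0: fails
  j=1: fails
  j=2: holds
First hit at j=2, so smallest k = 2-0 = 2.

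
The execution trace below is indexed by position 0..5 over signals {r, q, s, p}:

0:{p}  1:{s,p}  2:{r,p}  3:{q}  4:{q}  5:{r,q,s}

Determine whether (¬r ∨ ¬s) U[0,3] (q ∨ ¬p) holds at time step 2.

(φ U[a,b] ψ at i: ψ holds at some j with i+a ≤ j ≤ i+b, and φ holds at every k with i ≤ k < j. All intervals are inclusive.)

Need some j in [2,5] with (q ∨ ¬p), and (¬r ∨ ¬s) at every k in [2,j-1].
  j=2: (q ∨ ¬p) false.
  j=3: (q ∨ ¬p) holds; (¬r ∨ ¬s) holds at every k in [2,2] → satisfied.

Yes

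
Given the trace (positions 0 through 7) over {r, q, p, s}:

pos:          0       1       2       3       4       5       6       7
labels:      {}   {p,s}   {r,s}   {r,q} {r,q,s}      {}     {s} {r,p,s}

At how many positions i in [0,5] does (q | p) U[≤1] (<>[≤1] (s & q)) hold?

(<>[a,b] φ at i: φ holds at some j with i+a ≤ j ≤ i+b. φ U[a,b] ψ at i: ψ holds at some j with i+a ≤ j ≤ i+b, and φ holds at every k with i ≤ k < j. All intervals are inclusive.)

Evaluate at each i in [0,5]:
  i=0: ✗ (no rhs in [0,1])
  i=1: ✗ (no rhs in [1,2])
  i=2: ✗ (lhs fails at k=2 before rhs at j=3)
  i=3: ✓ (rhs at j=3)
  i=4: ✓ (rhs at j=4)
  i=5: ✗ (no rhs in [5,6])
Positions where it holds: {3, 4} → 2.

2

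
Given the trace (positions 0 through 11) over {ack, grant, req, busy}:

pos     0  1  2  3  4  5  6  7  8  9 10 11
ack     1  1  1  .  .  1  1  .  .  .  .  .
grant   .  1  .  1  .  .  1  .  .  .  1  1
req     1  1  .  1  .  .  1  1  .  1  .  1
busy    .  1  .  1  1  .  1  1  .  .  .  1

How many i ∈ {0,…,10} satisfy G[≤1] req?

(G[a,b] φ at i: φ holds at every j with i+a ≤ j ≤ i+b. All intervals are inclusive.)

Evaluate at each i in [0,10]:
  i=0: ✓ (all of [0,1])
  i=1: ✗ (fails at j=2)
  i=2: ✗ (fails at j=2)
  i=3: ✗ (fails at j=4)
  i=4: ✗ (fails at j=4)
  i=5: ✗ (fails at j=5)
  i=6: ✓ (all of [6,7])
  i=7: ✗ (fails at j=8)
  i=8: ✗ (fails at j=8)
  i=9: ✗ (fails at j=10)
  i=10: ✗ (fails at j=10)
Positions where it holds: {0, 6} → 2.

2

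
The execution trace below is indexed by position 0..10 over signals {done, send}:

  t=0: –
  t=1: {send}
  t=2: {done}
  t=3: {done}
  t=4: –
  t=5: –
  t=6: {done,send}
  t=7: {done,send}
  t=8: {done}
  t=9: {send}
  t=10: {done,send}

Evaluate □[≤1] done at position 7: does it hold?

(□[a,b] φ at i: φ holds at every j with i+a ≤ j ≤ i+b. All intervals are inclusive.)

True

Check done at every j in [7,8]:
  j=7: true
  j=8: true
All positions satisfy it → formula holds.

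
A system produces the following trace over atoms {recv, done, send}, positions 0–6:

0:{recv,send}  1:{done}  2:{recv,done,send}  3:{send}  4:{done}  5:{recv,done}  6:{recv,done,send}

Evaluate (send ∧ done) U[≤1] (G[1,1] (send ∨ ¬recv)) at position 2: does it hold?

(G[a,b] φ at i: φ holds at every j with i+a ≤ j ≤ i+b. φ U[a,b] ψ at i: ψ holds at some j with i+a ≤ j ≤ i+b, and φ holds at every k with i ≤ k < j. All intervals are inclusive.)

Need some j in [2,3] with G[1,1] (send ∨ ¬recv), and (send ∧ done) at every k in [2,j-1].
  j=2: G[1,1] (send ∨ ¬recv) holds; no prefix to check → satisfied.

Yes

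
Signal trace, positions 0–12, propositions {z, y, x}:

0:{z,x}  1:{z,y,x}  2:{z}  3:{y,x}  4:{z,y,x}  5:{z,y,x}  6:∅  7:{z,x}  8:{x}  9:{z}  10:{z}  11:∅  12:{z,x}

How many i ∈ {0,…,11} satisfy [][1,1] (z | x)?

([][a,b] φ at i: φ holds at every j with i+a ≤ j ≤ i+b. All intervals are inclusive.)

10

Evaluate at each i in [0,11]:
  i=0: ✓ (all of [1,1])
  i=1: ✓ (all of [2,2])
  i=2: ✓ (all of [3,3])
  i=3: ✓ (all of [4,4])
  i=4: ✓ (all of [5,5])
  i=5: ✗ (fails at j=6)
  i=6: ✓ (all of [7,7])
  i=7: ✓ (all of [8,8])
  i=8: ✓ (all of [9,9])
  i=9: ✓ (all of [10,10])
  i=10: ✗ (fails at j=11)
  i=11: ✓ (all of [12,12])
Positions where it holds: {0, 1, 2, 3, 4, 6, 7, 8, 9, 11} → 10.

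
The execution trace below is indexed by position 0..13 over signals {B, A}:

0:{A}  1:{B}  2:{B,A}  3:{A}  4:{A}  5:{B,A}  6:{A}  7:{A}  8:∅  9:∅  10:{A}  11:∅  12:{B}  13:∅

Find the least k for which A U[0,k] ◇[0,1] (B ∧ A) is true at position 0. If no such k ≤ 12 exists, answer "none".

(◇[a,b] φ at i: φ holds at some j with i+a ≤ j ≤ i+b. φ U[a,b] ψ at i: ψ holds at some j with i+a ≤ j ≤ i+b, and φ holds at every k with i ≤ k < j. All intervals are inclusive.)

1

Need earliest j ≥ 0 with ◇[0,1] (B ∧ A), and A at every k in [0,j-1].
  j=0: rhs fails.
  j=1: rhs holds; lhs holds on [0,0]. k = 1.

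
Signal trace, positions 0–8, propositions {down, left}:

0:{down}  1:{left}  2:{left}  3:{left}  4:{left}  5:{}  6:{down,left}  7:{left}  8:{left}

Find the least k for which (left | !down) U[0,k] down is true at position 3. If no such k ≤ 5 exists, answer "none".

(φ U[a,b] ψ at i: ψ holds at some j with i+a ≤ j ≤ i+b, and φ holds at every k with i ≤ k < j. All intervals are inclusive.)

Need earliest j ≥ 3 with down, and (left | !down) at every k in [3,j-1].
  j=3: rhs fails.
  j=4: rhs fails.
  j=5: rhs fails.
  j=6: rhs holds; lhs holds on [3,5]. k = 3.

3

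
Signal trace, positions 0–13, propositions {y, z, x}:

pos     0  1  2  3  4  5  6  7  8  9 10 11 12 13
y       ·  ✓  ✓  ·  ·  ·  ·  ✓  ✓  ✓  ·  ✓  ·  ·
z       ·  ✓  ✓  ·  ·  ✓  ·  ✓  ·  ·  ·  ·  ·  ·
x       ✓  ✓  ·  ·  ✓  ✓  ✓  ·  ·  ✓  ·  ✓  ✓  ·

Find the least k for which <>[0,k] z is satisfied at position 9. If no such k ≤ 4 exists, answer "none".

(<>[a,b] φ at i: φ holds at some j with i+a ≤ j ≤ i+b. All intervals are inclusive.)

none

Scan j = 9,10,… for z:
  j=9: fails
  j=10: fails
  j=11: fails
  j=12: fails
  j=13: fails
No j in [9,13] satisfies it → none.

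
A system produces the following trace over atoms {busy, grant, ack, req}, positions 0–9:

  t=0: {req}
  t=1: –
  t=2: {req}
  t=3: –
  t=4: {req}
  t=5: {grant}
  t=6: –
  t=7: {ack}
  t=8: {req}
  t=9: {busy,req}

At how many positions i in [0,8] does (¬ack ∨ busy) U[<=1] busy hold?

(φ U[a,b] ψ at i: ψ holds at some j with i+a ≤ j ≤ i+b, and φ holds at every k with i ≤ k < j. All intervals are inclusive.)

Evaluate at each i in [0,8]:
  i=0: ✗ (no rhs in [0,1])
  i=1: ✗ (no rhs in [1,2])
  i=2: ✗ (no rhs in [2,3])
  i=3: ✗ (no rhs in [3,4])
  i=4: ✗ (no rhs in [4,5])
  i=5: ✗ (no rhs in [5,6])
  i=6: ✗ (no rhs in [6,7])
  i=7: ✗ (no rhs in [7,8])
  i=8: ✓ (rhs at j=9; lhs holds on [8,8])
Positions where it holds: {8} → 1.

1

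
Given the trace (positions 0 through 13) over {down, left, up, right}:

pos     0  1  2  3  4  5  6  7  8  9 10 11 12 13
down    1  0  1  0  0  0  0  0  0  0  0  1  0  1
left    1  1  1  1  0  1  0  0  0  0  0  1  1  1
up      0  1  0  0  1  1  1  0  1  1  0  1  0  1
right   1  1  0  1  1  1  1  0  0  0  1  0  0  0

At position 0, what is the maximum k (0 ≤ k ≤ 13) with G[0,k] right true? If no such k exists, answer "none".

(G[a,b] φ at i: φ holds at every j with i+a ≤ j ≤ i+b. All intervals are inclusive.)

1

right must hold from j=0 onward; find where it first fails.
  j=0: holds
  j=1: holds
  j=2: fails
Holds on [0,1], so largest k = 1.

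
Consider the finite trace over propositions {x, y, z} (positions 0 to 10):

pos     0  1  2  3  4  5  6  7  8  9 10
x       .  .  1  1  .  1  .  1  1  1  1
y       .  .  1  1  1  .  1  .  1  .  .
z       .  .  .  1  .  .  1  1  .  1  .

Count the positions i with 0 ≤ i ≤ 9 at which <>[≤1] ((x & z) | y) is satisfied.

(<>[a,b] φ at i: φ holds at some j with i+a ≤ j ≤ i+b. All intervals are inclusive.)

9

Evaluate at each i in [0,9]:
  i=0: ✗ (none in [0,1])
  i=1: ✓ (witness j=2)
  i=2: ✓ (witness j=2)
  i=3: ✓ (witness j=3)
  i=4: ✓ (witness j=4)
  i=5: ✓ (witness j=6)
  i=6: ✓ (witness j=6)
  i=7: ✓ (witness j=7)
  i=8: ✓ (witness j=8)
  i=9: ✓ (witness j=9)
Positions where it holds: {1, 2, 3, 4, 5, 6, 7, 8, 9} → 9.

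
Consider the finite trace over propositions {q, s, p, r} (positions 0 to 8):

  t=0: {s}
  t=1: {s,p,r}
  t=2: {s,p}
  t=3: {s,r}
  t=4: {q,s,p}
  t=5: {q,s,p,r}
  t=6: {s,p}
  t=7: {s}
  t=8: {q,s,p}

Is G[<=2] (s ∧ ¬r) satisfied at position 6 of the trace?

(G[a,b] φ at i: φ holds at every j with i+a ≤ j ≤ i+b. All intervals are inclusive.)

True

Check (s ∧ ¬r) at every j in [6,8]:
  j=6: true
  j=7: true
  j=8: true
All positions satisfy it → formula holds.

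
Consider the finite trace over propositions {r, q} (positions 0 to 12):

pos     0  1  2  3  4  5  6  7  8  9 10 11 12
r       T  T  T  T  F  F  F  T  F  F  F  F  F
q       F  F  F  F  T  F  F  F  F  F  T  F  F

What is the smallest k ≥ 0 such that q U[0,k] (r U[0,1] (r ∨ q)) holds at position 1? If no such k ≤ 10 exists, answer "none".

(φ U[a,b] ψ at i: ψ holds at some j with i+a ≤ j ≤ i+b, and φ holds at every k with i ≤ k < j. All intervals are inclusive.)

0

Need earliest j ≥ 1 with (r U[0,1] (r ∨ q)), and q at every k in [1,j-1].
  j=1: rhs holds (empty prefix). k = 0.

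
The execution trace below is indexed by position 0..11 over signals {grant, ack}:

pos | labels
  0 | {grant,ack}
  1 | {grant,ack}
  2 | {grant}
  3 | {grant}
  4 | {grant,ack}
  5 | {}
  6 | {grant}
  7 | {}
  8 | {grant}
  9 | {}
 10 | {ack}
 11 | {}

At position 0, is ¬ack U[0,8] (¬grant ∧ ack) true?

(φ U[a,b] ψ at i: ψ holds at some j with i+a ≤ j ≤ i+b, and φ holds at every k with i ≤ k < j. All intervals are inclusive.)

False

Need some j in [0,8] with (¬grant ∧ ack), and ¬ack at every k in [0,j-1].
  j=0: (¬grant ∧ ack) false.
  j=1: (¬grant ∧ ack) false.
  j=2: (¬grant ∧ ack) false.
  j=3: (¬grant ∧ ack) false.
  j=4: (¬grant ∧ ack) false.
  j=5: (¬grant ∧ ack) false.
  j=6: (¬grant ∧ ack) false.
  j=7: (¬grant ∧ ack) false.
  j=8: (¬grant ∧ ack) false.
No j in the window works → until fails.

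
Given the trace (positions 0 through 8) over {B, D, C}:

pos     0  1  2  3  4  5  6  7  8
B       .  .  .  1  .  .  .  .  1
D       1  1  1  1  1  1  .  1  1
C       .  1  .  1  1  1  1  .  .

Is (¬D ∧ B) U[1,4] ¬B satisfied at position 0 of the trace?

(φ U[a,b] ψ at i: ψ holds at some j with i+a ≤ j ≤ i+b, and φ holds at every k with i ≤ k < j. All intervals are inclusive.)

False

Need some j in [1,4] with ¬B, and (¬D ∧ B) at every k in [0,j-1].
  j=1: ¬B holds, but (¬D ∧ B) fails at k=0 → not this j.
  j=2: ¬B holds, but (¬D ∧ B) fails at k=0 → not this j.
  j=3: ¬B false.
  j=4: ¬B holds, but (¬D ∧ B) fails at k=0 → not this j.
No j in the window works → until fails.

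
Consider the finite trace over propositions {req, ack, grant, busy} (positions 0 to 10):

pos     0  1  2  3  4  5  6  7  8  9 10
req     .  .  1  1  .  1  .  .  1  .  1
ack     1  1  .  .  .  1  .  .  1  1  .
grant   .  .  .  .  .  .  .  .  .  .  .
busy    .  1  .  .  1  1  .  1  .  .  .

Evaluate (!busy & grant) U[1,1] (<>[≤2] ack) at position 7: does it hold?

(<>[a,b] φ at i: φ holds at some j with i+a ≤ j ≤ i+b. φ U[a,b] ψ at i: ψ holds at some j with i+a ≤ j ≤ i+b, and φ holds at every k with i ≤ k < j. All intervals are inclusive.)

Need some j in [8,8] with <>[≤2] ack, and (!busy & grant) at every k in [7,j-1].
  j=8: <>[≤2] ack holds, but (!busy & grant) fails at k=7 → not this j.
No j in the window works → until fails.

No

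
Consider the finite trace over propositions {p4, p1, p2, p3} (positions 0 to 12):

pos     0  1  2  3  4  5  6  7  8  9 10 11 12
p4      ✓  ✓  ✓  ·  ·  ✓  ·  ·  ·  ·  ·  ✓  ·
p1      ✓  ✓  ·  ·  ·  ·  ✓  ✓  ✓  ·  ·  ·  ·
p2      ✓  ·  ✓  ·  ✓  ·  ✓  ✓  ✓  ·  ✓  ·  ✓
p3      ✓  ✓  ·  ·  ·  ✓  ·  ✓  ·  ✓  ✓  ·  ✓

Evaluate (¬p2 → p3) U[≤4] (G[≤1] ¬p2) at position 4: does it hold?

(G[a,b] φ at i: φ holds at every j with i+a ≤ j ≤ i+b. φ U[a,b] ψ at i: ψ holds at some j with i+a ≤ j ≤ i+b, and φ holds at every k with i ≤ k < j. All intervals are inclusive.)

Need some j in [4,8] with G[≤1] ¬p2, and (¬p2 → p3) at every k in [4,j-1].
  j=4: G[≤1] ¬p2 — fails at 4.
  j=5: G[≤1] ¬p2 — fails at 6.
  j=6: G[≤1] ¬p2 — fails at 6.
  j=7: G[≤1] ¬p2 — fails at 7.
  j=8: G[≤1] ¬p2 — fails at 8.
No j in the window works → until fails.

No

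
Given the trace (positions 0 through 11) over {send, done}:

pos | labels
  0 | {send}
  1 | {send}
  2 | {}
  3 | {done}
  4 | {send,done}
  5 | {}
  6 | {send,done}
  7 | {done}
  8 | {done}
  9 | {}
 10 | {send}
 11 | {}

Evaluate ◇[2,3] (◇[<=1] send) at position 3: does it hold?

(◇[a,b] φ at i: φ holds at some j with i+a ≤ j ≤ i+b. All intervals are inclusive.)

Holds

Check ◇[<=1] send at each j in [5,6]:
  j=5: holds (witness at 6)
  j=6: holds (witness at 6)
Found at j=5 → formula holds.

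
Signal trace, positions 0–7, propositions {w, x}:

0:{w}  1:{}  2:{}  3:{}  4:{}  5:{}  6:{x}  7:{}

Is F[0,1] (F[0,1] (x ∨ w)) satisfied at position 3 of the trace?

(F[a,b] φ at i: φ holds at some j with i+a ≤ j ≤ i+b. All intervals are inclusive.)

False

Check F[0,1] (x ∨ w) at each j in [3,4]:
  j=3: fails (none in [3,4])
  j=4: fails (none in [4,5])
No position in the window satisfies it → formula fails.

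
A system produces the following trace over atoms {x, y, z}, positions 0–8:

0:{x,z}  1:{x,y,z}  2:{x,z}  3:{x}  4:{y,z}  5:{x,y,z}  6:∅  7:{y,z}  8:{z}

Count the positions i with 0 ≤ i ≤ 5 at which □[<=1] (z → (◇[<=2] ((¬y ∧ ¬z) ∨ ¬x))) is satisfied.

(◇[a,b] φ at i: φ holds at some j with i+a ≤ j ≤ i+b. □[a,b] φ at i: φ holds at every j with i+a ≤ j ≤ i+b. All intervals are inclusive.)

5

Evaluate at each i in [0,5]:
  i=0: ✗ (fails at j=0)
  i=1: ✓ (all of [1,2])
  i=2: ✓ (all of [2,3])
  i=3: ✓ (all of [3,4])
  i=4: ✓ (all of [4,5])
  i=5: ✓ (all of [5,6])
Positions where it holds: {1, 2, 3, 4, 5} → 5.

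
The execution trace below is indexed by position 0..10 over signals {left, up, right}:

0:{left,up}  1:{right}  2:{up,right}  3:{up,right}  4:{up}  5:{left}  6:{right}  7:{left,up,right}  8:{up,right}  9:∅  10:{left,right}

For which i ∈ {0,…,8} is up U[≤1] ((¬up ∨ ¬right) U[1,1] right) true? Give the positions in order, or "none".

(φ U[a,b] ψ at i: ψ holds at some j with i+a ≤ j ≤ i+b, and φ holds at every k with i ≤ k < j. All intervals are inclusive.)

Evaluate at each i in [0,8]:
  i=0: ✓ (rhs at j=0)
  i=1: ✓ (rhs at j=1)
  i=2: ✗ (no rhs in [2,3])
  i=3: ✗ (no rhs in [3,4])
  i=4: ✓ (rhs at j=5; lhs holds on [4,4])
  i=5: ✓ (rhs at j=5)
  i=6: ✓ (rhs at j=6)
  i=7: ✗ (no rhs in [7,8])
  i=8: ✓ (rhs at j=9; lhs holds on [8,8])

0, 1, 4, 5, 6, 8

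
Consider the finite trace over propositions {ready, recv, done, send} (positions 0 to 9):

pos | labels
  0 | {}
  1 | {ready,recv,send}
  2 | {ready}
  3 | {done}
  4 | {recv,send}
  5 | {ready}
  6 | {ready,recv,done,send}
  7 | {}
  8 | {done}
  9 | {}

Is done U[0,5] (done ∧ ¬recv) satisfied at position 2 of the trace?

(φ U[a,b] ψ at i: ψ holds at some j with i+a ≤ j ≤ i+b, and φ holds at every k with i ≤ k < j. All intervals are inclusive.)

False

Need some j in [2,7] with (done ∧ ¬recv), and done at every k in [2,j-1].
  j=2: (done ∧ ¬recv) false.
  j=3: (done ∧ ¬recv) holds, but done fails at k=2 → not this j.
  j=4: (done ∧ ¬recv) false.
  j=5: (done ∧ ¬recv) false.
  j=6: (done ∧ ¬recv) false.
  j=7: (done ∧ ¬recv) false.
No j in the window works → until fails.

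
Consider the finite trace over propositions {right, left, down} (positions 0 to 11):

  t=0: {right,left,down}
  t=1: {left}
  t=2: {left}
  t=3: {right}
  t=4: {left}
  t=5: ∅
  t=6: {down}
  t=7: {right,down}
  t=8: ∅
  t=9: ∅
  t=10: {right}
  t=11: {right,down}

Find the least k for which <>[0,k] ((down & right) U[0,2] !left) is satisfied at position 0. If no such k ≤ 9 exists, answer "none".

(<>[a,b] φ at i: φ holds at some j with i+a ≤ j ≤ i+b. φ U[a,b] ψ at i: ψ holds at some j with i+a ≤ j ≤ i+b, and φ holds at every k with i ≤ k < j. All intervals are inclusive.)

3

Scan j = 0,1,… for ((down & right) U[0,2] !left):
  j=0: fails
  j=1: fails
  j=2: fails
  j=3: holds
First hit at j=3, so smallest k = 3-0 = 3.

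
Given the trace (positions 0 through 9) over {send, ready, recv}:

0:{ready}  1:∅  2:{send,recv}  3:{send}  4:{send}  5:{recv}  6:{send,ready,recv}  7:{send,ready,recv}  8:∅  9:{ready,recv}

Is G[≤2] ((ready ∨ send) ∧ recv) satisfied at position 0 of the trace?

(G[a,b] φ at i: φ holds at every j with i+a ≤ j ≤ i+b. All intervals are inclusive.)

False

Check ((ready ∨ send) ∧ recv) at every j in [0,2]:
  j=0: false
  j=1: false
  j=2: true
Fails at j=0 → formula fails.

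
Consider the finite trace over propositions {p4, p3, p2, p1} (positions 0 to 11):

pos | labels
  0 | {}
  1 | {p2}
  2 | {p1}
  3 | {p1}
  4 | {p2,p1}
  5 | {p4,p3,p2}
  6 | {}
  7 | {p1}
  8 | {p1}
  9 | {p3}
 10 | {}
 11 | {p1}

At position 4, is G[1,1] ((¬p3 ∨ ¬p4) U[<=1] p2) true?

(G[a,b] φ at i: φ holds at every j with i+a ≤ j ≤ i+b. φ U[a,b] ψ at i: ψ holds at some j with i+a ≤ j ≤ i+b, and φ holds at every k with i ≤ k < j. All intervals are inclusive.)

Check ((¬p3 ∨ ¬p4) U[<=1] p2) at every j in [5,5]:
  j=5: holds
All positions satisfy it → formula holds.

Yes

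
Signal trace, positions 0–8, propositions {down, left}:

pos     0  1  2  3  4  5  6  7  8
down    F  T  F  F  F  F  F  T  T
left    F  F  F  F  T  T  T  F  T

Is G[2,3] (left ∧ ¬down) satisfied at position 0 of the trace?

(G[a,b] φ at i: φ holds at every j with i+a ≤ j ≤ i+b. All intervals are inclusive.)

Does not hold

Check (left ∧ ¬down) at every j in [2,3]:
  j=2: false
  j=3: false
Fails at j=2 → formula fails.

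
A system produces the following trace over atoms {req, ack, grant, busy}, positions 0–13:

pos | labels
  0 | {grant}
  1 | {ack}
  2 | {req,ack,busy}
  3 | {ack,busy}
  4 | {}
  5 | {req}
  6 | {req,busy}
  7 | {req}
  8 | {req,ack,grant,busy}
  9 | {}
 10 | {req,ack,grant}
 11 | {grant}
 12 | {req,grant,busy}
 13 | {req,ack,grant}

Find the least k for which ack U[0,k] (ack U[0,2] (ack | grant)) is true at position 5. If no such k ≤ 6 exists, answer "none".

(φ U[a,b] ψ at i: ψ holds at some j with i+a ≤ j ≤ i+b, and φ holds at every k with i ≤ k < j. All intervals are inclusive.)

none

Need earliest j ≥ 5 with (ack U[0,2] (ack | grant)), and ack at every k in [5,j-1].
  j=5: rhs fails.
  j=6: rhs fails.
  j=7: rhs fails.
  j=8: rhs holds but lhs fails at k=5.
  j=9: rhs fails.
  j=10: rhs holds but lhs fails at k=5.
  j=11: rhs holds but lhs fails at k=5.
No witness within the range → none.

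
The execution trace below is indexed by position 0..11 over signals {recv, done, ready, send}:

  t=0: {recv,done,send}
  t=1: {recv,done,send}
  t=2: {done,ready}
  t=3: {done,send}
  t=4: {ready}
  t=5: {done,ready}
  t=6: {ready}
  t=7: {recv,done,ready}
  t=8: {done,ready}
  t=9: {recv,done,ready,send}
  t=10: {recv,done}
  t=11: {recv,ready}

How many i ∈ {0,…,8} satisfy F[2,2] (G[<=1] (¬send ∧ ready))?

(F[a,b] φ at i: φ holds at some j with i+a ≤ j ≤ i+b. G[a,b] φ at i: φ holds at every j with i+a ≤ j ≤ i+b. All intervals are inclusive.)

4

Evaluate at each i in [0,8]:
  i=0: ✗ (none in [2,2])
  i=1: ✗ (none in [3,3])
  i=2: ✓ (witness j=4)
  i=3: ✓ (witness j=5)
  i=4: ✓ (witness j=6)
  i=5: ✓ (witness j=7)
  i=6: ✗ (none in [8,8])
  i=7: ✗ (none in [9,9])
  i=8: ✗ (none in [10,10])
Positions where it holds: {2, 3, 4, 5} → 4.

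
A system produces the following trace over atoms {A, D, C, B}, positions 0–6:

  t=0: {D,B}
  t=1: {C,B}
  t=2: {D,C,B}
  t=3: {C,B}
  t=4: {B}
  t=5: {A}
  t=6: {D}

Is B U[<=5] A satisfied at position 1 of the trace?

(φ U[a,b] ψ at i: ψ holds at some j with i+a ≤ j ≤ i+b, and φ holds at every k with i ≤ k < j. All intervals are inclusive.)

Need some j in [1,6] with A, and B at every k in [1,j-1].
  j=1: A false.
  j=2: A false.
  j=3: A false.
  j=4: A false.
  j=5: A holds; B holds at every k in [1,4] → satisfied.

Yes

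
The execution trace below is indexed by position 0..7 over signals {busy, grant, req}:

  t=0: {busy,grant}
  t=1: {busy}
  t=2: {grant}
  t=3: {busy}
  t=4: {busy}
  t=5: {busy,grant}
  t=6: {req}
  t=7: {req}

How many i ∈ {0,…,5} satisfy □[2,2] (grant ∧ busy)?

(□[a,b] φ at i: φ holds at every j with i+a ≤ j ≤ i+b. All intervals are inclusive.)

Evaluate at each i in [0,5]:
  i=0: ✗ (fails at j=2)
  i=1: ✗ (fails at j=3)
  i=2: ✗ (fails at j=4)
  i=3: ✓ (all of [5,5])
  i=4: ✗ (fails at j=6)
  i=5: ✗ (fails at j=7)
Positions where it holds: {3} → 1.

1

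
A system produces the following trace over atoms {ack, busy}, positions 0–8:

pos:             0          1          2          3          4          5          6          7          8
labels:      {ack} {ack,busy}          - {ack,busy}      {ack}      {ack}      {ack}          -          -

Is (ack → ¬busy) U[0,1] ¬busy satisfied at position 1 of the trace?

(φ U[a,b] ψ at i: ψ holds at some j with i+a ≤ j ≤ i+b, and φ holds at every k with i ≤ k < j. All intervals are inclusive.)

No

Need some j in [1,2] with ¬busy, and (ack → ¬busy) at every k in [1,j-1].
  j=1: ¬busy false.
  j=2: ¬busy holds, but (ack → ¬busy) fails at k=1 → not this j.
No j in the window works → until fails.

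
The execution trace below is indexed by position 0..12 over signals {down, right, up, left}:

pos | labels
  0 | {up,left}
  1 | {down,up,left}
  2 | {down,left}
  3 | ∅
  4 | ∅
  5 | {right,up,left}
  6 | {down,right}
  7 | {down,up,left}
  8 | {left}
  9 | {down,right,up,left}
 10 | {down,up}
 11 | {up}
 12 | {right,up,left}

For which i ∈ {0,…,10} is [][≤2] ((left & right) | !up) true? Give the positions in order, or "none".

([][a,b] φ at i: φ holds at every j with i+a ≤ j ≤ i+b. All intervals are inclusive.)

Evaluate at each i in [0,10]:
  i=0: ✗ (fails at j=0)
  i=1: ✗ (fails at j=1)
  i=2: ✓ (all of [2,4])
  i=3: ✓ (all of [3,5])
  i=4: ✓ (all of [4,6])
  i=5: ✗ (fails at j=7)
  i=6: ✗ (fails at j=7)
  i=7: ✗ (fails at j=7)
  i=8: ✗ (fails at j=10)
  i=9: ✗ (fails at j=10)
  i=10: ✗ (fails at j=10)

2, 3, 4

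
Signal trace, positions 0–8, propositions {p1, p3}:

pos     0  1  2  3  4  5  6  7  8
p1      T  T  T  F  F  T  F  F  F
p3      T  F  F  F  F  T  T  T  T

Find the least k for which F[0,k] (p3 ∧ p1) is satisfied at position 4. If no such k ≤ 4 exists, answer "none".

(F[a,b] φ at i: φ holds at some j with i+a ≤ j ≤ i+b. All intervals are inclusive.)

Scan j = 4,5,… for (p3 ∧ p1):
  j=4: fails
  j=5: holds
First hit at j=5, so smallest k = 5-4 = 1.

1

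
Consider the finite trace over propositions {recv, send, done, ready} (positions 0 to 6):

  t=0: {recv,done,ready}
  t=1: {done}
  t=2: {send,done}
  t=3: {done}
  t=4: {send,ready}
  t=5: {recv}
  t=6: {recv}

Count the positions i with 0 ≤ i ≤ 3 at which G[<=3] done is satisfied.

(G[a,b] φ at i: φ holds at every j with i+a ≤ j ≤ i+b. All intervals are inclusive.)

Evaluate at each i in [0,3]:
  i=0: ✓ (all of [0,3])
  i=1: ✗ (fails at j=4)
  i=2: ✗ (fails at j=4)
  i=3: ✗ (fails at j=4)
Positions where it holds: {0} → 1.

1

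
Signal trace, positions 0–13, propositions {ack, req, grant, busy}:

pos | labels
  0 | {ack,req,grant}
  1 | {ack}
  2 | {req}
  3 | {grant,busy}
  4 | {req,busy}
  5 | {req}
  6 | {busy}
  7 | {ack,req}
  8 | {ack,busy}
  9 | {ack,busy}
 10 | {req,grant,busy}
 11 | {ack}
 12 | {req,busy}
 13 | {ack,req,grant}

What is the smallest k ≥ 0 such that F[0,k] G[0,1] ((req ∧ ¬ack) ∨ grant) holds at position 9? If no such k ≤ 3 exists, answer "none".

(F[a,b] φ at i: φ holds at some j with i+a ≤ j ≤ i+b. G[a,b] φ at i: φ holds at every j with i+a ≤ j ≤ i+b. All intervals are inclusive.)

3

Scan j = 9,10,… for G[0,1] ((req ∧ ¬ack) ∨ grant):
  j=9: fails
  j=10: fails
  j=11: fails
  j=12: holds
First hit at j=12, so smallest k = 12-9 = 3.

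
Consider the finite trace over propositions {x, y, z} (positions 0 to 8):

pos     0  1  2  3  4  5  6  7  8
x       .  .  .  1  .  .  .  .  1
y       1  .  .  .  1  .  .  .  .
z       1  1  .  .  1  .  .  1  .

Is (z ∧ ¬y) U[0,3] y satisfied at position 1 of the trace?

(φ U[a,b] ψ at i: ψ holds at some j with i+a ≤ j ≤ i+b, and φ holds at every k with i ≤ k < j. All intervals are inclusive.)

False

Need some j in [1,4] with y, and (z ∧ ¬y) at every k in [1,j-1].
  j=1: y false.
  j=2: y false.
  j=3: y false.
  j=4: y holds, but (z ∧ ¬y) fails at k=2 → not this j.
No j in the window works → until fails.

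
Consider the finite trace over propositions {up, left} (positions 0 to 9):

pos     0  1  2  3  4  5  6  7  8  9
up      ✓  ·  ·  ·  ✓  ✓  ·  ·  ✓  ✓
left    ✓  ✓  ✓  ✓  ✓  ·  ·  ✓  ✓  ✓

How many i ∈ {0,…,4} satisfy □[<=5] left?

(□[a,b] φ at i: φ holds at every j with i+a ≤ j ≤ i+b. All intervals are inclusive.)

0

Evaluate at each i in [0,4]:
  i=0: ✗ (fails at j=5)
  i=1: ✗ (fails at j=5)
  i=2: ✗ (fails at j=5)
  i=3: ✗ (fails at j=5)
  i=4: ✗ (fails at j=5)
Positions where it holds: {} → 0.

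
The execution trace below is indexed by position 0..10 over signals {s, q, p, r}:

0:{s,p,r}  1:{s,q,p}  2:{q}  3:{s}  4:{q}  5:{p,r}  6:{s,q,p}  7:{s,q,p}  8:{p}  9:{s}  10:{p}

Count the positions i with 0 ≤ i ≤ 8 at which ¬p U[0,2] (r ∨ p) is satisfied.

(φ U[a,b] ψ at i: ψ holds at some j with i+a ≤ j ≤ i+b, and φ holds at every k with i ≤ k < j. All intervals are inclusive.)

8

Evaluate at each i in [0,8]:
  i=0: ✓ (rhs at j=0)
  i=1: ✓ (rhs at j=1)
  i=2: ✗ (no rhs in [2,4])
  i=3: ✓ (rhs at j=5; lhs holds on [3,4])
  i=4: ✓ (rhs at j=5; lhs holds on [4,4])
  i=5: ✓ (rhs at j=5)
  i=6: ✓ (rhs at j=6)
  i=7: ✓ (rhs at j=7)
  i=8: ✓ (rhs at j=8)
Positions where it holds: {0, 1, 3, 4, 5, 6, 7, 8} → 8.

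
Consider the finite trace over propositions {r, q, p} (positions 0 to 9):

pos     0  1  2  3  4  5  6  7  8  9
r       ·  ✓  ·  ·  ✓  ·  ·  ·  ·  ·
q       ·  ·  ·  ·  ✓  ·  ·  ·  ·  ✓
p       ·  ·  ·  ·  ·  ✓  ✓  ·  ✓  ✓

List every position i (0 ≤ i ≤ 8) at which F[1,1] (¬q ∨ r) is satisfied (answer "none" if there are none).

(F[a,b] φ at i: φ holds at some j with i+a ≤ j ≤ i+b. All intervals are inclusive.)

Evaluate at each i in [0,8]:
  i=0: ✓ (witness j=1)
  i=1: ✓ (witness j=2)
  i=2: ✓ (witness j=3)
  i=3: ✓ (witness j=4)
  i=4: ✓ (witness j=5)
  i=5: ✓ (witness j=6)
  i=6: ✓ (witness j=7)
  i=7: ✓ (witness j=8)
  i=8: ✗ (none in [9,9])

0, 1, 2, 3, 4, 5, 6, 7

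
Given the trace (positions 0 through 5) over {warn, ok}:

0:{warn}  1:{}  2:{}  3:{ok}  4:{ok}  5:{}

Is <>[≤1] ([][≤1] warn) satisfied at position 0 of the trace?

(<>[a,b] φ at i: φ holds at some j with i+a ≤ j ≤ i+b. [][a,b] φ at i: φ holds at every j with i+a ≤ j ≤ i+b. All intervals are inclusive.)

Check [][≤1] warn at each j in [0,1]:
  j=0: fails at 1
  j=1: fails at 1
No position in the window satisfies it → formula fails.

No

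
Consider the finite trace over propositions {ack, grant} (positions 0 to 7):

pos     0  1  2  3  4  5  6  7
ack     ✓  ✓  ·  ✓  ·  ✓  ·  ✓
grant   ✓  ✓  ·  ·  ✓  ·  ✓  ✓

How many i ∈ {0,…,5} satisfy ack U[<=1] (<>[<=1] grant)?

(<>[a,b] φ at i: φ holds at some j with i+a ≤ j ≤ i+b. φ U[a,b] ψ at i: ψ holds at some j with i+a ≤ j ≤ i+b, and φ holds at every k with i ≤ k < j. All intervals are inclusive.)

5

Evaluate at each i in [0,5]:
  i=0: ✓ (rhs at j=0)
  i=1: ✓ (rhs at j=1)
  i=2: ✗ (lhs fails at k=2 before rhs at j=3)
  i=3: ✓ (rhs at j=3)
  i=4: ✓ (rhs at j=4)
  i=5: ✓ (rhs at j=5)
Positions where it holds: {0, 1, 3, 4, 5} → 5.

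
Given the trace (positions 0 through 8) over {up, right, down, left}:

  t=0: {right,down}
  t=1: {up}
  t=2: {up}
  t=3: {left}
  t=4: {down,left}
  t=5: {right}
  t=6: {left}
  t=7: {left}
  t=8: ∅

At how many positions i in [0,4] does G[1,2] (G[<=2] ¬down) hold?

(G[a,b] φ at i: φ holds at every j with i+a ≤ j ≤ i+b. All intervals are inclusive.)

Evaluate at each i in [0,4]:
  i=0: ✗ (fails at j=2)
  i=1: ✗ (fails at j=2)
  i=2: ✗ (fails at j=3)
  i=3: ✗ (fails at j=4)
  i=4: ✓ (all of [5,6])
Positions where it holds: {4} → 1.

1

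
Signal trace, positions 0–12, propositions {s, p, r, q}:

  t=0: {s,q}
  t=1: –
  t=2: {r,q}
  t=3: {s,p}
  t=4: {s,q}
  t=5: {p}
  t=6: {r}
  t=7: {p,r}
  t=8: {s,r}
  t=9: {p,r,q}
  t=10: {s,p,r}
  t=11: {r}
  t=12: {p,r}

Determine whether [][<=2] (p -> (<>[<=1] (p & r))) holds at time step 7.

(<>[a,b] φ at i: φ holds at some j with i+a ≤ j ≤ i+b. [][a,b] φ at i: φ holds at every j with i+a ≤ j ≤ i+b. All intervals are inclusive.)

Holds

Check (p -> (<>[<=1] (p & r))) at every j in [7,9]:
  j=7: antecedent true; consequent holds (witness at 7) → ✓
  j=8: antecedent false → ✓
  j=9: antecedent true; consequent holds (witness at 9) → ✓
All positions satisfy it → formula holds.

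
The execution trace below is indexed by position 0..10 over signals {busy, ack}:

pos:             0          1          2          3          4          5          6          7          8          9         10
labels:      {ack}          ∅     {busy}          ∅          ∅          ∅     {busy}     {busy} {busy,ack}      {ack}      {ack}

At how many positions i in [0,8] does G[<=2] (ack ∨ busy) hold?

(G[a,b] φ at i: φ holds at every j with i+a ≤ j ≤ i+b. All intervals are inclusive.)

Evaluate at each i in [0,8]:
  i=0: ✗ (fails at j=1)
  i=1: ✗ (fails at j=1)
  i=2: ✗ (fails at j=3)
  i=3: ✗ (fails at j=3)
  i=4: ✗ (fails at j=4)
  i=5: ✗ (fails at j=5)
  i=6: ✓ (all of [6,8])
  i=7: ✓ (all of [7,9])
  i=8: ✓ (all of [8,10])
Positions where it holds: {6, 7, 8} → 3.

3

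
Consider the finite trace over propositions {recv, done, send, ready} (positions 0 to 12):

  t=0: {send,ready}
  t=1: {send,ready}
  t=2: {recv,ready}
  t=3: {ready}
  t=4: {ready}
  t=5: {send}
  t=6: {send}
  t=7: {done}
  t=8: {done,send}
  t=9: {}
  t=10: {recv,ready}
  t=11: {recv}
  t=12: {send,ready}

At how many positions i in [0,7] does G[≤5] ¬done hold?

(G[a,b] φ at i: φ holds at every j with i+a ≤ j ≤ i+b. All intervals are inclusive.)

Evaluate at each i in [0,7]:
  i=0: ✓ (all of [0,5])
  i=1: ✓ (all of [1,6])
  i=2: ✗ (fails at j=7)
  i=3: ✗ (fails at j=7)
  i=4: ✗ (fails at j=7)
  i=5: ✗ (fails at j=7)
  i=6: ✗ (fails at j=7)
  i=7: ✗ (fails at j=7)
Positions where it holds: {0, 1} → 2.

2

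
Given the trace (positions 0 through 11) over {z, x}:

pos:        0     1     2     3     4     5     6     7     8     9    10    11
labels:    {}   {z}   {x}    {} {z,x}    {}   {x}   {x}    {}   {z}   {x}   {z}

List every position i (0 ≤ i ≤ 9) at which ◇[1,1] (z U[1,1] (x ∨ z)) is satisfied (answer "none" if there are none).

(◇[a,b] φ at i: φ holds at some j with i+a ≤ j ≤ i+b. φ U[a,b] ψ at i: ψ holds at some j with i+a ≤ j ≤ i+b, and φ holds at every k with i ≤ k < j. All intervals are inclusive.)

0, 8

Evaluate at each i in [0,9]:
  i=0: ✓ (witness j=1)
  i=1: ✗ (none in [2,2])
  i=2: ✗ (none in [3,3])
  i=3: ✗ (none in [4,4])
  i=4: ✗ (none in [5,5])
  i=5: ✗ (none in [6,6])
  i=6: ✗ (none in [7,7])
  i=7: ✗ (none in [8,8])
  i=8: ✓ (witness j=9)
  i=9: ✗ (none in [10,10])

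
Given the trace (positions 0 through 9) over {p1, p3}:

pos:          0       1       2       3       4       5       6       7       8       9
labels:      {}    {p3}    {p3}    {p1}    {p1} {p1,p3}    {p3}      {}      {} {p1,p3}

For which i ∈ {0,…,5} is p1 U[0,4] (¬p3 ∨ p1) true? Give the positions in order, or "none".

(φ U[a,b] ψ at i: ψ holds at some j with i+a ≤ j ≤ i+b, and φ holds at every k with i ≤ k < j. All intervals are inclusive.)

Evaluate at each i in [0,5]:
  i=0: ✓ (rhs at j=0)
  i=1: ✗ (lhs fails at k=1 before rhs at j=3)
  i=2: ✗ (lhs fails at k=2 before rhs at j=3)
  i=3: ✓ (rhs at j=3)
  i=4: ✓ (rhs at j=4)
  i=5: ✓ (rhs at j=5)

0, 3, 4, 5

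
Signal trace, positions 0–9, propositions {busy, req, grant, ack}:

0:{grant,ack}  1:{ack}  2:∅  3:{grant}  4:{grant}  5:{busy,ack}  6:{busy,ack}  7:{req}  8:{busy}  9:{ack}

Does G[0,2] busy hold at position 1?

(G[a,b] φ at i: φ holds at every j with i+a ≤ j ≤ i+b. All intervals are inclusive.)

Check busy at every j in [1,3]:
  j=1: false
  j=2: false
  j=3: false
Fails at j=1 → formula fails.

No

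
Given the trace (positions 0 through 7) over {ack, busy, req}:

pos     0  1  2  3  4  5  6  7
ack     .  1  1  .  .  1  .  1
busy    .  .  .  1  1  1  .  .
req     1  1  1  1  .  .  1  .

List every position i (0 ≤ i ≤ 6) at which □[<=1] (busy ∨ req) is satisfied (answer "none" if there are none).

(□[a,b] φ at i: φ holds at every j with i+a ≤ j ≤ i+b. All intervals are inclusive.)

Evaluate at each i in [0,6]:
  i=0: ✓ (all of [0,1])
  i=1: ✓ (all of [1,2])
  i=2: ✓ (all of [2,3])
  i=3: ✓ (all of [3,4])
  i=4: ✓ (all of [4,5])
  i=5: ✓ (all of [5,6])
  i=6: ✗ (fails at j=7)

0, 1, 2, 3, 4, 5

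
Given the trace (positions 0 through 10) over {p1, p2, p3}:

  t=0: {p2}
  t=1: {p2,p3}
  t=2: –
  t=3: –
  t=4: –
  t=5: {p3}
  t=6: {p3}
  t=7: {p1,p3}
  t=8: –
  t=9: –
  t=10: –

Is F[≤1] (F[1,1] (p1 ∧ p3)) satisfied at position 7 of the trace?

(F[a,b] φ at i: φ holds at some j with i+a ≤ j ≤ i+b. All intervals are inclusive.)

Check F[1,1] (p1 ∧ p3) at each j in [7,8]:
  j=7: fails (none in [8,8])
  j=8: fails (none in [9,9])
No position in the window satisfies it → formula fails.

No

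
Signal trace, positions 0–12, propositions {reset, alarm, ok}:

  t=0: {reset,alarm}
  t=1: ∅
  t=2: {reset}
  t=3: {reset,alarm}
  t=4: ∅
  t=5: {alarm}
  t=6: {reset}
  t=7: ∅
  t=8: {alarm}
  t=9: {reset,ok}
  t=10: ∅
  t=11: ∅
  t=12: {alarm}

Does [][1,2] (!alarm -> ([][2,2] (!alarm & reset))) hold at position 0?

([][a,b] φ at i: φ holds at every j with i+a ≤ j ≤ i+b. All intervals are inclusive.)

No

Check (!alarm -> ([][2,2] (!alarm & reset))) at every j in [1,2]:
  j=1: antecedent true; consequent fails at 3 → ✗
  j=2: antecedent true; consequent fails at 4 → ✗
Fails at j=1 → formula fails.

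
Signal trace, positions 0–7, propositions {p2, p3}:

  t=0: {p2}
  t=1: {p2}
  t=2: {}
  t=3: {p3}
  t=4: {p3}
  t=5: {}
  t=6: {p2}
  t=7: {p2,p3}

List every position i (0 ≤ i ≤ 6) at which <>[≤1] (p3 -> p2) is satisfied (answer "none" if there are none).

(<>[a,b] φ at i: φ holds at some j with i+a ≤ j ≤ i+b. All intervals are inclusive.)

Evaluate at each i in [0,6]:
  i=0: ✓ (witness j=0)
  i=1: ✓ (witness j=1)
  i=2: ✓ (witness j=2)
  i=3: ✗ (none in [3,4])
  i=4: ✓ (witness j=5)
  i=5: ✓ (witness j=5)
  i=6: ✓ (witness j=6)

0, 1, 2, 4, 5, 6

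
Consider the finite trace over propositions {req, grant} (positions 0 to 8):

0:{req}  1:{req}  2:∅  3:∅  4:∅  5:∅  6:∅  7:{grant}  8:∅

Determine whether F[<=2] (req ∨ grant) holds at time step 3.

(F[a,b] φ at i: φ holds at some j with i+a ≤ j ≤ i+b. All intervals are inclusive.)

No

Check (req ∨ grant) at each j in [3,5]:
  j=3: false
  j=4: false
  j=5: false
No position in the window satisfies it → formula fails.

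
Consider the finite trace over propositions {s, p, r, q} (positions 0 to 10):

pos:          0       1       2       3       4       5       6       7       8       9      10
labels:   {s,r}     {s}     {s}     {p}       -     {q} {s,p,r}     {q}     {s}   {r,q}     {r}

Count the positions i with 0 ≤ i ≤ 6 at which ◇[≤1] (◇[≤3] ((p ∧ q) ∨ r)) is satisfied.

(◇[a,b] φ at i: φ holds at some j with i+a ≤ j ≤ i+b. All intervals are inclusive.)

6

Evaluate at each i in [0,6]:
  i=0: ✓ (witness j=0)
  i=1: ✗ (none in [1,2])
  i=2: ✓ (witness j=3)
  i=3: ✓ (witness j=3)
  i=4: ✓ (witness j=4)
  i=5: ✓ (witness j=5)
  i=6: ✓ (witness j=6)
Positions where it holds: {0, 2, 3, 4, 5, 6} → 6.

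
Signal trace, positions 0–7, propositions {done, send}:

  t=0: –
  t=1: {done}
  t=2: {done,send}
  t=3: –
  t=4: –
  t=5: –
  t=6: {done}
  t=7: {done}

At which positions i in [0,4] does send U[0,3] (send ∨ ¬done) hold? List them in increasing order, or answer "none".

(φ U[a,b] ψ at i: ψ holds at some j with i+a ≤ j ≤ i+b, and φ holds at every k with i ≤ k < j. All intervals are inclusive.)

Evaluate at each i in [0,4]:
  i=0: ✓ (rhs at j=0)
  i=1: ✗ (lhs fails at k=1 before rhs at j=2)
  i=2: ✓ (rhs at j=2)
  i=3: ✓ (rhs at j=3)
  i=4: ✓ (rhs at j=4)

0, 2, 3, 4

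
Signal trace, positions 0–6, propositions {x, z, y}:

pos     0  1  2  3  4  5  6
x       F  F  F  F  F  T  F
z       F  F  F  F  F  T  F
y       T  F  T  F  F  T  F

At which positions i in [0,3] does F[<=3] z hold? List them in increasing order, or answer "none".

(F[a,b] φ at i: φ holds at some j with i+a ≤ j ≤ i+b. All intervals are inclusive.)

Evaluate at each i in [0,3]:
  i=0: ✗ (none in [0,3])
  i=1: ✗ (none in [1,4])
  i=2: ✓ (witness j=5)
  i=3: ✓ (witness j=5)

2, 3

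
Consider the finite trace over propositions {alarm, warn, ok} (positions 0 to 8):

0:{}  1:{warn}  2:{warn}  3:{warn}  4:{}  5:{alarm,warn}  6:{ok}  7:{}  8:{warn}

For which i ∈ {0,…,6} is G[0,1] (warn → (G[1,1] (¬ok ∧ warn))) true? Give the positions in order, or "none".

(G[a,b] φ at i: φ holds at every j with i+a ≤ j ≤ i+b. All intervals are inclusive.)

0, 1, 6

Evaluate at each i in [0,6]:
  i=0: ✓ (all of [0,1])
  i=1: ✓ (all of [1,2])
  i=2: ✗ (fails at j=3)
  i=3: ✗ (fails at j=3)
  i=4: ✗ (fails at j=5)
  i=5: ✗ (fails at j=5)
  i=6: ✓ (all of [6,7])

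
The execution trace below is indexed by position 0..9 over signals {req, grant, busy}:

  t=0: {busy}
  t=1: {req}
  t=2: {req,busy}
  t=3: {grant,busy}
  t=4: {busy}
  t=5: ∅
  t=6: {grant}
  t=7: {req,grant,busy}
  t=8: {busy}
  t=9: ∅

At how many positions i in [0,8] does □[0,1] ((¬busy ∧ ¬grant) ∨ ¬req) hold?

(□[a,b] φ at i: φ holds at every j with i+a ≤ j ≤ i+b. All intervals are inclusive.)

5

Evaluate at each i in [0,8]:
  i=0: ✓ (all of [0,1])
  i=1: ✗ (fails at j=2)
  i=2: ✗ (fails at j=2)
  i=3: ✓ (all of [3,4])
  i=4: ✓ (all of [4,5])
  i=5: ✓ (all of [5,6])
  i=6: ✗ (fails at j=7)
  i=7: ✗ (fails at j=7)
  i=8: ✓ (all of [8,9])
Positions where it holds: {0, 3, 4, 5, 8} → 5.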